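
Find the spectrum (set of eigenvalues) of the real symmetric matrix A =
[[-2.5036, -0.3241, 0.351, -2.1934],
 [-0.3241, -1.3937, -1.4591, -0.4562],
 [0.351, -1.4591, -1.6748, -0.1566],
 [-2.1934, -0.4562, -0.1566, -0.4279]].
sigma(A) ≈ {-4, -3, 0, 1}

A is real symmetric, so its spectrum consists of real eigenvalues. Expanding the characteristic polynomial of the displayed matrix gives
  det(λ I - A) = p(λ) = λ^4 + (6)λ^3 + (5)λ^2 + (-12)λ + (0).
Solving p(λ) = 0 yields eigenvalues ≈ -4, -3, 0, 1. (A is shown rounded to 4 decimals, so these recover the underlying integer eigenvalues to within that precision.)
Verification: the trace of A = -6 equals the sum of eigenvalues -6, and det(A) ≈ 0.0003 matches the eigenvalue product 0.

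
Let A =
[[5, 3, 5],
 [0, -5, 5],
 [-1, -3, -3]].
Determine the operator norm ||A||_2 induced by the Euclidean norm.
||A||_2 ≈ 8.7833 (= sqrt(largest eigenvalue of A^T A))

||A||_2 = sigma_max(A) = sqrt(lambda_max(A^T A)). Form the symmetric matrix M = A^T A =
[[26, 18, 28],
 [18, 43, -1],
 [28, -1, 59]].
Its characteristic polynomial (trace, sum of principal 2x2 minors, determinant of M give the coefficients) is
  p(λ) = det(λ I - M) = λ^3 - 128λ^2 + 4080λ - 12100.
No integer candidate from the rational root theorem (±divisors of 12100) is a root, so the roots are irrational. The cubic discriminant is Δ = 9354014800 > 0, so there are three distinct real roots. p(3) = -985 and p(4) = 2236 have opposite signs, so a root lies in (3, 4); Newton's method refines it to λ ≈ 3.2982. p(47) = 731 and p(48) = -580 have opposite signs, so a root lies in (47, 48); Newton's method refines it to λ ≈ 47.5548. p(77) = -319 and p(78) = 1940 have opposite signs, so a root lies in (77, 78); Newton's method refines it to λ ≈ 77.147. Check (Vieta): the three roots sum to 128, matching tr M = 128.
So the eigenvalues of A^T A are ≈ 3.2982, 47.5548, 77.147 (all ≥ 0, as they must be for A^T A). The largest is λ_max ≈ 77.147, hence ||A||_2 = sqrt(λ_max) ≈ 8.7833.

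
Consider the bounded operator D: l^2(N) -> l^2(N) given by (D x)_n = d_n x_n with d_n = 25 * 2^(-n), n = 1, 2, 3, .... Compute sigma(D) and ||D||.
sigma(D) = {25 * 2^(-n) : n ≥ 1} ∪ {0}; ||D|| = 25/2

A bounded diagonal operator on l^2 with diagonal entries d_n has spectrum equal to the closure of {d_n : n ≥ 1}: every d_n is an eigenvalue (with eigenvector e_n), so {d_n} ⊂ sigma(D); the spectrum is closed, so its closure is too; and for lambda not in the closure, (D - lambda I) has bounded inverse (the diagonal entries 1/(d_n - lambda) are bounded). For our sequence d_n = 25 * 2^(-n), n = 1, 2, 3, ...:
  - {d_n} = {25 * 2^(-n) : n ≥ 1}; the only limit point is 0
  - closure = {25 * 2^(-n) : n ≥ 1} ∪ {0}
For the norm: a diagonal operator has ||D|| = sup_n |d_n|. Here d_n = 25 * 2^(-n) is positive and decreasing, so sup_n |d_n| = d_1 = 25/2. So ||D|| = 25/2.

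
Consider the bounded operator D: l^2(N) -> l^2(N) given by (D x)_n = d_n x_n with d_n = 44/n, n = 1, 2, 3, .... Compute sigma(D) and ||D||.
sigma(D) = {44/n : n ≥ 1} ∪ {0}; ||D|| = 44

A bounded diagonal operator on l^2 with diagonal entries d_n has spectrum equal to the closure of {d_n : n ≥ 1}: every d_n is an eigenvalue (with eigenvector e_n), so {d_n} ⊂ sigma(D); the spectrum is closed, so its closure is too; and for lambda not in the closure, (D - lambda I) has bounded inverse (the diagonal entries 1/(d_n - lambda) are bounded). For our sequence d_n = 44/n, n = 1, 2, 3, ...:
  - {d_n} = {44/n : n ≥ 1}; the only limit point is 0
  - closure = {44/n : n ≥ 1} ∪ {0}
For the norm: a diagonal operator has ||D|| = sup_n |d_n|. Here d_n = 44/n is positive and decreasing, so sup_n |d_n| = d_1 = 44. So ||D|| = 44.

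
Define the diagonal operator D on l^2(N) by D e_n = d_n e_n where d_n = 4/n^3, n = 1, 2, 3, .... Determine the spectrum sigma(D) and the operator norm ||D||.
sigma(D) = {4/n^3 : n ≥ 1} ∪ {0}; ||D|| = 4

A bounded diagonal operator on l^2 with diagonal entries d_n has spectrum equal to the closure of {d_n : n ≥ 1}: every d_n is an eigenvalue (with eigenvector e_n), so {d_n} ⊂ sigma(D); the spectrum is closed, so its closure is too; and for lambda not in the closure, (D - lambda I) has bounded inverse (the diagonal entries 1/(d_n - lambda) are bounded). For our sequence d_n = 4/n^3, n = 1, 2, 3, ...:
  - {d_n} = {4/n^3 : n ≥ 1}; the only limit point is 0
  - closure = {4/n^3 : n ≥ 1} ∪ {0}
For the norm: a diagonal operator has ||D|| = sup_n |d_n|. Here d_n = 4/n^3 is positive and decreasing, so sup_n |d_n| = d_1 = 4. So ||D|| = 4.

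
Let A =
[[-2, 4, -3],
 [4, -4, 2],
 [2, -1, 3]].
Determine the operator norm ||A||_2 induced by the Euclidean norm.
||A||_2 ≈ 8.5483 (= sqrt(largest eigenvalue of A^T A))

||A||_2 = sigma_max(A) = sqrt(lambda_max(A^T A)). Form the symmetric matrix M = A^T A =
[[24, -26, 20],
 [-26, 33, -23],
 [20, -23, 22]].
Its characteristic polynomial (trace, sum of principal 2x2 minors, determinant of M give the coefficients) is
  p(λ) = det(λ I - M) = λ^3 - 79λ^2 + 441λ - 576.
No integer candidate from the rational root theorem (±divisors of 576) is a root, so the roots are irrational. The cubic discriminant is Δ = 86982381 > 0, so there are three distinct real roots. p(2) = -2 and p(3) = 63 have opposite signs, so a root lies in (2, 3); Newton's method refines it to λ ≈ 2.0147. p(3) = 63 and p(4) = -12 have opposite signs, so a root lies in (3, 4); Newton's method refines it to λ ≈ 3.9125. p(73) = -357 and p(74) = 4678 have opposite signs, so a root lies in (73, 74); Newton's method refines it to λ ≈ 73.0728. Check (Vieta): the three roots sum to 79, matching tr M = 79.
So the eigenvalues of A^T A are ≈ 2.0147, 3.9125, 73.0728 (all ≥ 0, as they must be for A^T A). The largest is λ_max ≈ 73.0728, hence ||A||_2 = sqrt(λ_max) ≈ 8.5483.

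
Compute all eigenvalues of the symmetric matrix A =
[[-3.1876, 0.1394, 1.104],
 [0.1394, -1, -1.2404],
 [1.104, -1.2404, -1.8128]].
sigma(A) ≈ {-4, -2, 0}

A is real symmetric, so its spectrum consists of real eigenvalues. Expanding the characteristic polynomial of the displayed matrix gives
  det(λ I - A) = p(λ) = λ^3 + (6)λ^2 + (8)λ + (0).
Solving p(λ) = 0 yields eigenvalues ≈ -4, -2, 0. (A is shown rounded to 4 decimals, so these recover the underlying integer eigenvalues to within that precision.)
Verification: the trace of A = -6 equals the sum of eigenvalues -6, and det(A) ≈ 0.0000 matches the eigenvalue product 0.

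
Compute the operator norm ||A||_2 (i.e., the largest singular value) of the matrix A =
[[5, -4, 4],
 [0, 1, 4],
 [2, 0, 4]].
||A||_2 ≈ 8.7181 (= sqrt(largest eigenvalue of A^T A))

||A||_2 = sigma_max(A) = sqrt(lambda_max(A^T A)). Form the symmetric matrix M = A^T A =
[[29, -20, 28],
 [-20, 17, -12],
 [28, -12, 48]].
Its characteristic polynomial (trace, sum of principal 2x2 minors, determinant of M give the coefficients) is
  p(λ) = det(λ I - M) = λ^3 - 94λ^2 + 1373λ - 400.
No integer candidate from the rational root theorem (±divisors of 400) is a root, so the roots are irrational. The cubic discriminant is Δ = 5899863376 > 0, so there are three distinct real roots. p(0) = -400 and p(1) = 880 have opposite signs, so a root lies in (0, 1); Newton's method refines it to λ ≈ 0.2974. p(17) = 688 and p(18) = -310 have opposite signs, so a root lies in (17, 18); Newton's method refines it to λ ≈ 17.6981. p(76) = -20 and p(77) = 4528 have opposite signs, so a root lies in (76, 77); Newton's method refines it to λ ≈ 76.0045. Check (Vieta): the three roots sum to 94, matching tr M = 94.
So the eigenvalues of A^T A are ≈ 0.2974, 17.6981, 76.0045 (all ≥ 0, as they must be for A^T A). The largest is λ_max ≈ 76.0045, hence ||A||_2 = sqrt(λ_max) ≈ 8.7181.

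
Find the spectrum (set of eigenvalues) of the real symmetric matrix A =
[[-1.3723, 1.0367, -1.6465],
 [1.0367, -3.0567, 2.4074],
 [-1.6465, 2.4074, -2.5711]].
sigma(A) ≈ {-6, -1, 0}

A is real symmetric, so its spectrum consists of real eigenvalues. Expanding the characteristic polynomial of the displayed matrix gives
  det(λ I - A) = p(λ) = λ^3 + (7)λ^2 + (6)λ + (0).
Solving p(λ) = 0 yields eigenvalues ≈ -6, -1, 0. (A is shown rounded to 4 decimals, so these recover the underlying integer eigenvalues to within that precision.)
Verification: the trace of A = -7 equals the sum of eigenvalues -7, and det(A) ≈ -0.0004 matches the eigenvalue product 0.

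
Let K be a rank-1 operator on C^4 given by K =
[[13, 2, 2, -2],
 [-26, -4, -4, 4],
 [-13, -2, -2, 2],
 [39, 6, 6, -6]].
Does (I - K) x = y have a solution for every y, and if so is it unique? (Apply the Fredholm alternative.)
(I - K) is singular (det(I - K) = 0, i.e. 1 ∈ sigma(K)). (I - K) x = y is solvable iff y ⊥ ker((I - K)^*) = span{(13, 2, 2, -2)}, i.e. iff 13y_1 + 2y_2 + 2y_3 - 2y_4 = 0. When solvable, the solutions are x = y + c·(1, -2, -1, 3), c arbitrary (ker(I - K) = span{(1, -2, -1, 3)}, dimension 1).

K has rank 1, so it is an outer product K = u v^T: every row of K is a multiple of one row vector. Reading off the entries, u = (1, -2, -1, 3) and v = (13, 2, 2, -2) (row i of K equals u_i·v^T). A rank-one matrix u v^T satisfies K u = u (v·u) and kills the (3)-dimensional subspace v^⊥, so its characteristic polynomial is lambda^3 (lambda - v·u) with v·u = tr K = 1. Hence the eigenvalues of I - K are 1 (multiplicity 3) and 1 - (1) = 0, so det(I - K) = 0. (Direct check: I - K =
[[-12, -2, -2, 2],
 [26, 5, 4, -4],
 [13, 2, 3, -2],
 [-39, -6, -6, 7]]
has determinant 0.) So 1 is an eigenvalue of K and (I - K) is not invertible. The finite-dimensional Fredholm alternative says: either (I - K) is invertible, or ker(I - K) ≠ {0} and then range(I - K) = ker((I - K)^*)^⊥, with dim ker(I - K) = dim ker((I - K)^*). We are in the second case, so we need both kernels. Kernel of I - K: (I - K) u = u - u (v·u) = u - u = 0, so ker(I - K) = span{u} = span{(1, -2, -1, 3)} (it is exactly 1-dimensional because rank(I - K) = 3). Kernel of the adjoint: K is real, so (I - K)^* = I - K^T = I - v u^T, and (I - v u^T) v = v - v (u·v) = 0; hence ker((I - K)^*) = span{v} = span{(13, 2, 2, -2)}. Therefore (I - K) x = y is solvable iff <y, v> = 0, i.e. iff 13y_1 + 2y_2 + 2y_3 - 2y_4 = 0. When this holds, K y = u (v·y) = 0, so (I - K) y = y and x = y is a particular solution; the full solution set is the line x = y + c·u = y + c·(1, -2, -1, 3), c ∈ C.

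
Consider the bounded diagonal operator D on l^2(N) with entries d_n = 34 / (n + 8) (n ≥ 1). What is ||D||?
||D|| = 34/9 (attained at n = 1)

For D diagonal, ||D|| = sup_n |d_n| = sup_n 34/(n + 8). This is positive and strictly decreasing in n, so the supremum is attained at n = 1: d_1 = 34/(1 + 8) = 34/9. Hence ||D|| = 34/9.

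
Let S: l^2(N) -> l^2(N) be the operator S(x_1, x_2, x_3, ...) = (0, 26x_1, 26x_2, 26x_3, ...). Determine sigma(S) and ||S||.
sigma(S) = closed disk {z in C : |z| ≤ 26}; ||S|| = 26

Note S = 26·U where U is the unit right shift (U x)_k = x_{k-1} (with x_0 := 0); so ||S|| = 26||U|| and sigma(S) = 26·sigma(U). ||S x||^2 = sum_{k≥1} |26x_k|^2 = 676||x||^2, so ||S|| = 26 and sigma(S) ⊂ {|z| ≤ 26}. For any |lambda| < 26, the equation (S - lambda I) x = 0 forces x_1 = 0, then 26x_k = lambda x_{k+1} ⇒ x = 0, so S has no eigenvalues. But (S - lambda I) is not surjective for |lambda| < 26: solving (S - lambda I) x = e_1 would require x_n proportional to (lambda/26)^(-n), which is not in l^2. So every |lambda| < 26 lies in the residual spectrum. The boundary |lambda| = 26 is in the approximate point spectrum (the spectrum is closed). Hence sigma(S) is the closed disk of radius 26.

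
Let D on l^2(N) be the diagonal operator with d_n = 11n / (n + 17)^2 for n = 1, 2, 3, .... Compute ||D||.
||D|| = 11/68 (attained at n = 17)

For D diagonal, ||D|| = sup_n |d_n|. Treat f(x) = 11x / (x + 17)^2 for real x > 0. By the quotient rule, f'(x) = 11(17 - x)/(x + 17)^3, which is positive for x < 17 and negative for x > 17. So f has a unique maximum at x = 17, and since 17 is a positive integer, the supremum over n ≥ 1 is attained at n = 17: d_17 = 11·17/(17 + 17)^2 = 11·17/1156 = 11/68. Hence ||D|| = 11/68.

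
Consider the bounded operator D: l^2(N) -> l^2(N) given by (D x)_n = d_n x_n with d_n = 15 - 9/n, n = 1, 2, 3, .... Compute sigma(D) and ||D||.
sigma(D) = {15 - 9/n : n ≥ 1} ∪ {15}; ||D|| = 15

A bounded diagonal operator on l^2 with diagonal entries d_n has spectrum equal to the closure of {d_n : n ≥ 1}: every d_n is an eigenvalue (with eigenvector e_n), so {d_n} ⊂ sigma(D); the spectrum is closed, so its closure is too; and for lambda not in the closure, (D - lambda I) has bounded inverse (the diagonal entries 1/(d_n - lambda) are bounded). For our sequence d_n = 15 - 9/n, n = 1, 2, 3, ...:
  - {d_n} = {15 - 9/n : n ≥ 1}; the only limit point is 15
  - closure = {15 - 9/n : n ≥ 1} ∪ {15}
For the norm: a diagonal operator has ||D|| = sup_n |d_n|. Here d_n = 15 - 9/n increases monotonically from d_1 = 6 toward 15, with all terms in [6, 15); so sup_n |d_n| = 15 (the supremum is the limit, not attained). So ||D|| = 15.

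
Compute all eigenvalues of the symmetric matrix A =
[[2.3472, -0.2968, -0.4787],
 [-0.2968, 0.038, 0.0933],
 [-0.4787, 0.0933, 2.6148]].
sigma(A) ≈ {0, 2, 3}

A is real symmetric, so its spectrum consists of real eigenvalues. Expanding the characteristic polynomial of the displayed matrix gives
  det(λ I - A) = p(λ) = λ^3 + (-5)λ^2 + (6)λ + (0).
Solving p(λ) = 0 yields eigenvalues ≈ 0, 2, 3. (A is shown rounded to 4 decimals, so these recover the underlying integer eigenvalues to within that precision.)
Verification: the trace of A = 5 equals the sum of eigenvalues 5, and det(A) ≈ 0.0003 matches the eigenvalue product 0.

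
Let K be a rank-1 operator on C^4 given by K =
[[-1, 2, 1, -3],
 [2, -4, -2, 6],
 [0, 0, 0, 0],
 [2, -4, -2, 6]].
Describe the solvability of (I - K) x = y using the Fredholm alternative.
(I - K) is singular (det(I - K) = 0, i.e. 1 ∈ sigma(K)). (I - K) x = y is solvable iff y ⊥ ker((I - K)^*) = span{(-1, 2, 1, -3)}, i.e. iff -y_1 + 2y_2 + y_3 - 3y_4 = 0. When solvable, the solutions are x = y + c·(1, -2, 0, -2), c arbitrary (ker(I - K) = span{(1, -2, 0, -2)}, dimension 1).

K has rank 1, so it is an outer product K = u v^T: every row of K is a multiple of one row vector. Reading off the entries, u = (1, -2, 0, -2) and v = (-1, 2, 1, -3) (row i of K equals u_i·v^T). A rank-one matrix u v^T satisfies K u = u (v·u) and kills the (3)-dimensional subspace v^⊥, so its characteristic polynomial is lambda^3 (lambda - v·u) with v·u = tr K = 1. Hence the eigenvalues of I - K are 1 (multiplicity 3) and 1 - (1) = 0, so det(I - K) = 0. (Direct check: I - K =
[[2, -2, -1, 3],
 [-2, 5, 2, -6],
 [0, 0, 1, 0],
 [-2, 4, 2, -5]]
has determinant 0.) So 1 is an eigenvalue of K and (I - K) is not invertible. The finite-dimensional Fredholm alternative says: either (I - K) is invertible, or ker(I - K) ≠ {0} and then range(I - K) = ker((I - K)^*)^⊥, with dim ker(I - K) = dim ker((I - K)^*). We are in the second case, so we need both kernels. Kernel of I - K: (I - K) u = u - u (v·u) = u - u = 0, so ker(I - K) = span{u} = span{(1, -2, 0, -2)} (it is exactly 1-dimensional because rank(I - K) = 3). Kernel of the adjoint: K is real, so (I - K)^* = I - K^T = I - v u^T, and (I - v u^T) v = v - v (u·v) = 0; hence ker((I - K)^*) = span{v} = span{(-1, 2, 1, -3)}. Therefore (I - K) x = y is solvable iff <y, v> = 0, i.e. iff -y_1 + 2y_2 + y_3 - 3y_4 = 0. When this holds, K y = u (v·y) = 0, so (I - K) y = y and x = y is a particular solution; the full solution set is the line x = y + c·u = y + c·(1, -2, 0, -2), c ∈ C.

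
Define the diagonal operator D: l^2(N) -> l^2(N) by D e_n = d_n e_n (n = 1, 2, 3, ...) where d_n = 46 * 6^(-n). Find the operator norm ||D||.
||D|| = 23/3 (attained at n = 1)

For D diagonal, ||D|| = sup_n |d_n|. The sequence d_n = 46 * 6^(-n) is positive and strictly decreasing (ratio 6^(-1) < 1), so the supremum is d_1 = 46/6 = 23/3. Hence ||D|| = 23/3.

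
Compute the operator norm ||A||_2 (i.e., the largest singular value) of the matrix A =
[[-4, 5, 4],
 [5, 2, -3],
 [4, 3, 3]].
||A||_2 ≈ 8.4537 (= sqrt(largest eigenvalue of A^T A))

||A||_2 = sigma_max(A) = sqrt(lambda_max(A^T A)). Form the symmetric matrix M = A^T A =
[[57, 2, -19],
 [2, 38, 23],
 [-19, 23, 34]].
Its characteristic polynomial (trace, sum of principal 2x2 minors, determinant of M give the coefficients) is
  p(λ) = det(λ I - M) = λ^3 - 129λ^2 + 4502λ - 27889.
No integer candidate from the rational root theorem (±divisors of 27889) is a root, so the roots are irrational. The cubic discriminant is Δ = 3358777297 > 0, so there are three distinct real roots. p(7) = -2353 and p(8) = 383 have opposite signs, so a root lies in (7, 8); Newton's method refines it to λ ≈ 7.8552. p(49) = 629 and p(50) = -289 have opposite signs, so a root lies in (49, 50); Newton's method refines it to λ ≈ 49.6805. p(71) = -625 and p(72) = 767 have opposite signs, so a root lies in (71, 72); Newton's method refines it to λ ≈ 71.4643. Check (Vieta): the three roots sum to 129, matching tr M = 129.
So the eigenvalues of A^T A are ≈ 7.8552, 49.6805, 71.4643 (all ≥ 0, as they must be for A^T A). The largest is λ_max ≈ 71.4643, hence ||A||_2 = sqrt(λ_max) ≈ 8.4537.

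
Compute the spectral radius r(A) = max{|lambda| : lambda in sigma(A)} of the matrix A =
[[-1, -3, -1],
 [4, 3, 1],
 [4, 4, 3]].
r(A) ≈ 3.1051

The eigenvalues of A are the roots of its characteristic polynomial. With M = A (coefficients from the trace, the sum of principal 2x2 minors, and det A):
  p(λ) = det(λ I - M) = λ^3 - 5λ^2 + 15λ - 15.
No integer candidate from the rational root theorem (±divisors of 15) is a root, so the roots are irrational. The cubic discriminant is Δ = -1200 < 0, so there is one real root and a complex-conjugate pair. p(1) = -4 and p(2) = 3 have opposite signs, so a root lies in (1, 2); Newton's method refines it to λ ≈ 1.5558. Dividing out (λ - (1.5558)) leaves approximately λ^2 - 3.4442λ + 9.6416. For λ^2 - 3.4442λ + 9.6416 the discriminant is -26.7036. It is negative, so the remaining roots are the complex-conjugate pair λ ≈ 1.7221 ± 2.5838i. Their product equals the constant term, so |λ|^2 ≈ 9.6416 and |λ| ≈ 3.1051.
Thus the eigenvalues (to 4 decimals) are 1.5558 (modulus 1.5558); 1.7221 ± 2.5838i (modulus 3.1051). The spectral radius is the largest modulus: r(A) ≈ 3.1051. (Cross-check: r(A) ≤ ||A||_2 ≈ 8.6139; equality holds whenever A is normal, though it can also hold for some non-normal A.)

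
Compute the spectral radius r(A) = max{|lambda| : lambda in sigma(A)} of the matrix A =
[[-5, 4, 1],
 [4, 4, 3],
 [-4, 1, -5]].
r(A) ≈ 6.8003

The eigenvalues of A are the roots of its characteristic polynomial. With M = A (coefficients from the trace, the sum of principal 2x2 minors, and det A):
  p(λ) = det(λ I - M) = λ^3 + 6λ^2 - 30λ - 167.
No integer candidate from the rational root theorem (±divisors of 167) is a root, so the roots are irrational. The cubic discriminant is Δ = 72765 > 0, so there are three distinct real roots. p(-7) = -6 and p(-6) = 13 have opposite signs, so a root lies in (-7, -6); Newton's method refines it to λ ≈ -6.8003. p(-5) = 8 and p(-4) = -15 have opposite signs, so a root lies in (-5, -4); Newton's method refines it to λ ≈ -4.5716. p(5) = -42 and p(6) = 85 have opposite signs, so a root lies in (5, 6); Newton's method refines it to λ ≈ 5.3719. Check (Vieta): the three roots sum to -6, matching tr M = -6.
Thus the eigenvalues (to 4 decimals) are -6.8003 (modulus 6.8003); -4.5716 (modulus 4.5716); 5.3719 (modulus 5.3719). The spectral radius is the largest modulus: r(A) ≈ 6.8003. (Cross-check: r(A) ≤ ||A||_2 ≈ 8.6696; equality holds whenever A is normal, though it can also hold for some non-normal A.)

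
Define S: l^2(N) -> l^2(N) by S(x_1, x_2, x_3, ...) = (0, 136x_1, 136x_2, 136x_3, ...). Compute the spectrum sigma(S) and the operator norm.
sigma(S) = closed disk {z in C : |z| ≤ 136}; ||S|| = 136

Note S = 136·U where U is the unit right shift (U x)_k = x_{k-1} (with x_0 := 0); so ||S|| = 136||U|| and sigma(S) = 136·sigma(U). ||S x||^2 = sum_{k≥1} |136x_k|^2 = 18496||x||^2, so ||S|| = 136 and sigma(S) ⊂ {|z| ≤ 136}. For any |lambda| < 136, the equation (S - lambda I) x = 0 forces x_1 = 0, then 136x_k = lambda x_{k+1} ⇒ x = 0, so S has no eigenvalues. But (S - lambda I) is not surjective for |lambda| < 136: solving (S - lambda I) x = e_1 would require x_n proportional to (lambda/136)^(-n), which is not in l^2. So every |lambda| < 136 lies in the residual spectrum. The boundary |lambda| = 136 is in the approximate point spectrum (the spectrum is closed). Hence sigma(S) is the closed disk of radius 136.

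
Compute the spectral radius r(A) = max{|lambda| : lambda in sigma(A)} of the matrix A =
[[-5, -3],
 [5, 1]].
r(A) = sqrt(10) ≈ 3.1623

The eigenvalues of A are the roots of its characteristic polynomial. With M = A (coefficients from the trace and determinant):
  p(λ) = det(λ I - M) = λ^2 + 4λ + 10.
For λ^2 + 4λ + 10 the discriminant is -24. It is negative, so the roots are the complex-conjugate pair λ = -2 ± (sqrt(24)/2) i ≈ -2 ± 2.4495i. For a conjugate pair the product of the roots equals the constant term, so |λ|^2 = 10 and |λ| = sqrt(10) ≈ 3.1623.
Thus the eigenvalues (to 4 decimals) are -2 ± 2.4495i (modulus 3.1623). The spectral radius is the largest modulus: r(A) = sqrt(10) ≈ 3.1623. (Cross-check: r(A) ≤ ||A||_2 ≈ 7.6344; equality holds whenever A is normal, though it can also hold for some non-normal A.)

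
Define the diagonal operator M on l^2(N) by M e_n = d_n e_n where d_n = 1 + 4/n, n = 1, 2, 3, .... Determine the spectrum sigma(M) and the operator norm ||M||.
sigma(M) = {1 + 4/n : n ≥ 1} ∪ {1}; ||M|| = 5

A bounded diagonal operator on l^2 with diagonal entries d_n has spectrum equal to the closure of {d_n : n ≥ 1}: every d_n is an eigenvalue (with eigenvector e_n), so {d_n} ⊂ sigma(M); the spectrum is closed, so its closure is too; and for lambda not in the closure, (M - lambda I) has bounded inverse (the diagonal entries 1/(d_n - lambda) are bounded). For our sequence d_n = 1 + 4/n, n = 1, 2, 3, ...:
  - {d_n} = {1 + 4/n : n ≥ 1}; the only limit point is 1
  - closure = {1 + 4/n : n ≥ 1} ∪ {1}
For the norm: a diagonal operator has ||M|| = sup_n |d_n|. Here d_n = 1 + 4/n is positive and decreasing, so sup_n |d_n| = d_1 = 1 + 4 = 5. So ||M|| = 5.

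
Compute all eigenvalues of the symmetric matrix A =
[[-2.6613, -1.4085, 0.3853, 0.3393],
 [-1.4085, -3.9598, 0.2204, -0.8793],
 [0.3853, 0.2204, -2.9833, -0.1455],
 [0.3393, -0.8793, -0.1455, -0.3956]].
sigma(A) ≈ {-5, -3, -2, 0}

A is real symmetric, so its spectrum consists of real eigenvalues. Expanding the characteristic polynomial of the displayed matrix gives
  det(λ I - A) = p(λ) = λ^4 + (10)λ^3 + (31)λ^2 + (30)λ + (0).
Solving p(λ) = 0 yields eigenvalues ≈ -5, -3, -2, 0. (A is shown rounded to 4 decimals, so these recover the underlying integer eigenvalues to within that precision.)
Verification: the trace of A = -10 equals the sum of eigenvalues -10, and det(A) ≈ -0.0004 matches the eigenvalue product 0.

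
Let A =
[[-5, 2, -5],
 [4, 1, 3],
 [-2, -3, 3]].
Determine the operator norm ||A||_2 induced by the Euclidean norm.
||A||_2 ≈ 8.7777 (= sqrt(largest eigenvalue of A^T A))

||A||_2 = sigma_max(A) = sqrt(lambda_max(A^T A)). Form the symmetric matrix M = A^T A =
[[45, 0, 31],
 [0, 14, -16],
 [31, -16, 43]].
Its characteristic polynomial (trace, sum of principal 2x2 minors, determinant of M give the coefficients) is
  p(λ) = det(λ I - M) = λ^3 - 102λ^2 + 1950λ - 2116.
No integer candidate from the rational root theorem (±divisors of 2116) is a root, so the roots are irrational. The cubic discriminant is Δ = 8374457376 > 0, so there are three distinct real roots. p(1) = -267 and p(2) = 1384 have opposite signs, so a root lies in (1, 2); Newton's method refines it to λ ≈ 1.154. p(23) = 943 and p(24) = -244 have opposite signs, so a root lies in (23, 24); Newton's method refines it to λ ≈ 23.7987. p(77) = -191 and p(78) = 3968 have opposite signs, so a root lies in (77, 78); Newton's method refines it to λ ≈ 77.0473. Check (Vieta): the three roots sum to 102, matching tr M = 102.
So the eigenvalues of A^T A are ≈ 1.154, 23.7987, 77.0473 (all ≥ 0, as they must be for A^T A). The largest is λ_max ≈ 77.0473, hence ||A||_2 = sqrt(λ_max) ≈ 8.7777.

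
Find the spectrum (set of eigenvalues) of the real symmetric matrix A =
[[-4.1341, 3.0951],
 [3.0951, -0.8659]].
sigma(A) ≈ {-6, 1}

A is real symmetric, so its spectrum consists of real eigenvalues. Expanding the characteristic polynomial of the displayed matrix gives
  det(λ I - A) = p(λ) = λ^2 + (5)λ + (-6).
Solving p(λ) = 0 yields eigenvalues ≈ -6, 1. (A is shown rounded to 4 decimals, so these recover the underlying integer eigenvalues to within that precision.)
Verification: the trace of A = -5 equals the sum of eigenvalues -5, and det(A) ≈ -5.9999 matches the eigenvalue product -6.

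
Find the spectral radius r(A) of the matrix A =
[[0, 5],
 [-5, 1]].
r(A) = 5

The eigenvalues of A are the roots of its characteristic polynomial. With M = A (coefficients from the trace and determinant):
  p(λ) = det(λ I - M) = λ^2 - λ + 25.
For λ^2 - λ + 25 the discriminant is -99. It is negative, so the roots are the complex-conjugate pair λ = 1/2 ± (sqrt(99)/2) i ≈ 0.5 ± 4.9749i. For a conjugate pair the product of the roots equals the constant term, so |λ|^2 = 25 and |λ| = sqrt(25) = 5.
Thus the eigenvalues (to 4 decimals) are 0.5 ± 4.9749i (modulus 5). The spectral radius is the largest modulus: r(A) = 5. (Cross-check: r(A) ≤ ||A||_2 ≈ 5.5249; equality holds whenever A is normal, though it can also hold for some non-normal A.)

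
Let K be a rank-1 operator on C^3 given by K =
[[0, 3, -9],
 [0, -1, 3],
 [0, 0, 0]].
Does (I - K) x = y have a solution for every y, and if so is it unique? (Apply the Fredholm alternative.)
(I - K) is invertible (det(I - K) = 2 ≠ 0), so for every y in C^3 the equation (I - K) x = y has a unique solution.

K has rank 1, so it is an outer product K = u v^T: every row of K is a multiple of one row vector. Reading off the entries, u = (-3, 1, 0) and v = (0, -1, 3) (row i of K equals u_i·v^T). A rank-one matrix u v^T satisfies K u = u (v·u) and kills the (2)-dimensional subspace v^⊥, so its characteristic polynomial is lambda^2 (lambda - v·u) with v·u = tr K = -1. Hence the eigenvalues of I - K are 1 (multiplicity 2) and 1 - (-1) = 2, so det(I - K) = 2. (Direct check: I - K =
[[1, -3, 9],
 [0, 2, -3],
 [0, 0, 1]]
has determinant 2.) The finite-dimensional Fredholm alternative says: either (I - K) is invertible, or ker(I - K) ≠ {0} and then range(I - K) = ker((I - K)^*)^⊥, with dim ker(I - K) = dim ker((I - K)^*). Since det(I - K) ≠ 0, 1 is not an eigenvalue of K and ker(I - K) = {0}, so we are in the first case: for every y there is a unique x = (I - K)^(-1) y. Explicitly, by the Sherman–Morrison formula, (I - u v^T)^(-1) = I + u v^T/(1 - v·u), i.e. (I - K)^(-1) = I + K/(2).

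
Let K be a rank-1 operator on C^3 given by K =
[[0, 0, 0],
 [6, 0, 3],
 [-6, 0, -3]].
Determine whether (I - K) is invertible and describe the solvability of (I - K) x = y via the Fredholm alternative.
(I - K) is invertible (det(I - K) = 4 ≠ 0), so for every y in C^3 the equation (I - K) x = y has a unique solution.

K has rank 1, so it is an outer product K = u v^T: every row of K is a multiple of one row vector. Reading off the entries, u = (0, 3, -3) and v = (2, 0, 1) (row i of K equals u_i·v^T). A rank-one matrix u v^T satisfies K u = u (v·u) and kills the (2)-dimensional subspace v^⊥, so its characteristic polynomial is lambda^2 (lambda - v·u) with v·u = tr K = -3. Hence the eigenvalues of I - K are 1 (multiplicity 2) and 1 - (-3) = 4, so det(I - K) = 4. (Direct check: I - K =
[[1, 0, 0],
 [-6, 1, -3],
 [6, 0, 4]]
has determinant 4.) The finite-dimensional Fredholm alternative says: either (I - K) is invertible, or ker(I - K) ≠ {0} and then range(I - K) = ker((I - K)^*)^⊥, with dim ker(I - K) = dim ker((I - K)^*). Since det(I - K) ≠ 0, 1 is not an eigenvalue of K and ker(I - K) = {0}, so we are in the first case: for every y there is a unique x = (I - K)^(-1) y. Explicitly, by the Sherman–Morrison formula, (I - u v^T)^(-1) = I + u v^T/(1 - v·u), i.e. (I - K)^(-1) = I + K/(4).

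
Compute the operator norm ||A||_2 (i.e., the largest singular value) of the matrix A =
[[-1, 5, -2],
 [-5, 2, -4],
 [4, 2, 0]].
||A||_2 ≈ 7.9949 (= sqrt(largest eigenvalue of A^T A))

||A||_2 = sigma_max(A) = sqrt(lambda_max(A^T A)). Form the symmetric matrix M = A^T A =
[[42, -7, 22],
 [-7, 33, -18],
 [22, -18, 20]].
Its characteristic polynomial (trace, sum of principal 2x2 minors, determinant of M give the coefficients) is
  p(λ) = det(λ I - M) = λ^3 - 95λ^2 + 2029λ - 2704.
No integer candidate from the rational root theorem (±divisors of 2704) is a root, so the roots are irrational. The cubic discriminant is Δ = 3653198197 > 0, so there are three distinct real roots. p(1) = -769 and p(2) = 982 have opposite signs, so a root lies in (1, 2); Newton's method refines it to λ ≈ 1.4265. p(29) = 631 and p(30) = -334 have opposite signs, so a root lies in (29, 30); Newton's method refines it to λ ≈ 29.6554. p(63) = -1885 and p(64) = 176 have opposite signs, so a root lies in (63, 64); Newton's method refines it to λ ≈ 63.9181. Check (Vieta): the three roots sum to 95, matching tr M = 95.
So the eigenvalues of A^T A are ≈ 1.4265, 29.6554, 63.9181 (all ≥ 0, as they must be for A^T A). The largest is λ_max ≈ 63.9181, hence ||A||_2 = sqrt(λ_max) ≈ 7.9949.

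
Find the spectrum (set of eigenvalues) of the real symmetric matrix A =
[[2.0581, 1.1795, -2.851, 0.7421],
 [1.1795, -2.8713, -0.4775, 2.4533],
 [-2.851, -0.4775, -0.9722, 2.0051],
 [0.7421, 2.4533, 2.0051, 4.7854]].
sigma(A) ≈ {-4, -3, 4, 6}

A is real symmetric, so its spectrum consists of real eigenvalues. Expanding the characteristic polynomial of the displayed matrix gives
  det(λ I - A) = p(λ) = λ^4 + (-3)λ^3 + (-34)λ^2 + (48)λ + (287.9958).
Solving p(λ) = 0 yields eigenvalues ≈ -4, -3, 4, 6. (A is shown rounded to 4 decimals, so these recover the underlying integer eigenvalues to within that precision.)
Verification: the trace of A = 3 equals the sum of eigenvalues 3, and det(A) ≈ 287.9958 matches the eigenvalue product 288.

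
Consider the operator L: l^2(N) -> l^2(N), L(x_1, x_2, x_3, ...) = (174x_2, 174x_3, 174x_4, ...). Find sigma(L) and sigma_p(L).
sigma(L) = closed disk {z in C : |z| ≤ 174}; sigma_p(L) = open disk {z in C : |z| < 174}

Note L = 174·V where V is the unit left shift (V x)_k = x_{k+1}; so sigma(L) = 174·sigma(V) and ||L|| = 174||V||. ||L x||^2 = 30276sum_{k≥2} |x_k|^2 ≤ 30276||x||^2, with equality on {x : x_1 = 0}, so ||L|| = 174. For any lambda with |lambda| < 174, set r = lambda/174 (|r| < 1); the vector x = (1, r, r^2, ...) is in l^2 and satisfies L x = 174(r, r^2, ...) = lambda x, so lambda is an eigenvalue. On the boundary |lambda| = 174 the geometric series diverges, so no l^2 eigenvector exists, but these lambda lie in the approximate point spectrum. Hence sigma(L) is the closed disk of radius 174 and sigma_p(L) is the open disk.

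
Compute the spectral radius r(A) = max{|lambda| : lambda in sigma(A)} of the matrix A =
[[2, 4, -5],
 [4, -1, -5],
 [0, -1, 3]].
r(A) ≈ 6.0967

The eigenvalues of A are the roots of its characteristic polynomial. With M = A (coefficients from the trace, the sum of principal 2x2 minors, and det A):
  p(λ) = det(λ I - M) = λ^3 - 4λ^2 - 20λ + 44.
No integer candidate from the rational root theorem (±divisors of 44) is a root, so the roots are irrational. The cubic discriminant is Δ = 60752 > 0, so there are three distinct real roots. p(-4) = -4 and p(-3) = 41 have opposite signs, so a root lies in (-4, -3); Newton's method refines it to λ ≈ -3.9321. p(1) = 21 and p(2) = -4 have opposite signs, so a root lies in (1, 2); Newton's method refines it to λ ≈ 1.8354. p(6) = -4 and p(7) = 51 have opposite signs, so a root lies in (6, 7); Newton's method refines it to λ ≈ 6.0967. Check (Vieta): the three roots sum to 4, matching tr M = 4.
Thus the eigenvalues (to 4 decimals) are -3.9321 (modulus 3.9321); 1.8354 (modulus 1.8354); 6.0967 (modulus 6.0967). The spectral radius is the largest modulus: r(A) ≈ 6.0967. (Cross-check: r(A) ≤ ||A||_2 ≈ 8.9637; equality holds whenever A is normal, though it can also hold for some non-normal A.)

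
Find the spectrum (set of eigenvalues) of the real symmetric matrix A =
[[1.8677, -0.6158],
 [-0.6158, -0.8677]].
sigma(A) ≈ {-1, 2}

A is real symmetric, so its spectrum consists of real eigenvalues. Expanding the characteristic polynomial of the displayed matrix gives
  det(λ I - A) = p(λ) = λ^2 + (-1)λ + (-2).
Solving p(λ) = 0 yields eigenvalues ≈ -1, 2. (A is shown rounded to 4 decimals, so these recover the underlying integer eigenvalues to within that precision.)
Verification: the trace of A = 1 equals the sum of eigenvalues 1, and det(A) ≈ -1.9998 matches the eigenvalue product -2.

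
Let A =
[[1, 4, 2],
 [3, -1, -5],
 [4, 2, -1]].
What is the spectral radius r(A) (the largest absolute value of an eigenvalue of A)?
r(A) ≈ 4.8458

The eigenvalues of A are the roots of its characteristic polynomial. With M = A (coefficients from the trace, the sum of principal 2x2 minors, and det A):
  p(λ) = det(λ I - M) = λ^3 + λ^2 - 11λ + 37.
No integer candidate from the rational root theorem (±divisors of 37) is a root, so the roots are irrational. The cubic discriminant is Δ = -38992 < 0, so there is one real root and a complex-conjugate pair. p(-5) = -8 and p(-4) = 33 have opposite signs, so a root lies in (-5, -4); Newton's method refines it to λ ≈ -4.8458. Dividing out (λ - (-4.8458)) leaves approximately λ^2 - 3.8458λ + 7.6356. For λ^2 - 3.8458λ + 7.6356 the discriminant is -15.7524. It is negative, so the remaining roots are the complex-conjugate pair λ ≈ 1.9229 ± 1.9845i. Their product equals the constant term, so |λ|^2 ≈ 7.6356 and |λ| ≈ 2.7633.
Thus the eigenvalues (to 4 decimals) are -4.8458 (modulus 4.8458); 1.9229 ± 1.9845i (modulus 2.7633). The spectral radius is the largest modulus: r(A) ≈ 4.8458. (Cross-check: r(A) ≤ ||A||_2 ≈ 6.7369; equality holds whenever A is normal, though it can also hold for some non-normal A.)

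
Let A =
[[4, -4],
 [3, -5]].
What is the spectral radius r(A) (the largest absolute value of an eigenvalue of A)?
r(A) = (1 + sqrt(33))/2 ≈ 3.3723

The eigenvalues of A are the roots of its characteristic polynomial. With M = A (coefficients from the trace and determinant):
  p(λ) = det(λ I - M) = λ^2 + λ - 8.
For λ^2 + λ - 8 the discriminant is 33. It is nonnegative but not a perfect square, so the roots are real and irrational: λ = (-1 ± sqrt(33))/2 ≈ 2.3723, -3.3723.
Thus the eigenvalues (to 4 decimals) are 2.3723 (modulus 2.3723); -3.3723 (modulus 3.3723). The spectral radius is the largest modulus: r(A) = (1 + sqrt(33))/2 ≈ 3.3723. (Cross-check: r(A) ≤ ||A||_2 ≈ 8.0632; equality holds whenever A is normal, though it can also hold for some non-normal A.)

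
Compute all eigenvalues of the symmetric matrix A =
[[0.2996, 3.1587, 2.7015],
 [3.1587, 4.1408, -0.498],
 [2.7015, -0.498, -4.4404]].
sigma(A) ≈ {-6, 0, 6}

A is real symmetric, so its spectrum consists of real eigenvalues. Expanding the characteristic polynomial of the displayed matrix gives
  det(λ I - A) = p(λ) = λ^3 + (0)λ^2 + (-36)λ + (-0.0015).
Solving p(λ) = 0 yields eigenvalues ≈ -6, 0, 6. (A is shown rounded to 4 decimals, so these recover the underlying integer eigenvalues to within that precision.)
Verification: the trace of A = 0 equals the sum of eigenvalues 0, and det(A) ≈ 0.0015 matches the eigenvalue product 0.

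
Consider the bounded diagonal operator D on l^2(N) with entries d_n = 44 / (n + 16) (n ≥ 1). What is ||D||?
||D|| = 44/17 (attained at n = 1)

For D diagonal, ||D|| = sup_n |d_n| = sup_n 44/(n + 16). This is positive and strictly decreasing in n, so the supremum is attained at n = 1: d_1 = 44/(1 + 16) = 44/17. Hence ||D|| = 44/17.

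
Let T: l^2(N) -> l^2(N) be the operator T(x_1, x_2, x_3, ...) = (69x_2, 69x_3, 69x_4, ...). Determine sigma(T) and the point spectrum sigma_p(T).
sigma(T) = closed disk {z in C : |z| ≤ 69}; sigma_p(T) = open disk {z in C : |z| < 69}

Note T = 69·V where V is the unit left shift (V x)_k = x_{k+1}; so sigma(T) = 69·sigma(V) and ||T|| = 69||V||. ||T x||^2 = 4761sum_{k≥2} |x_k|^2 ≤ 4761||x||^2, with equality on {x : x_1 = 0}, so ||T|| = 69. For any lambda with |lambda| < 69, set r = lambda/69 (|r| < 1); the vector x = (1, r, r^2, ...) is in l^2 and satisfies T x = 69(r, r^2, ...) = lambda x, so lambda is an eigenvalue. On the boundary |lambda| = 69 the geometric series diverges, so no l^2 eigenvector exists, but these lambda lie in the approximate point spectrum. Hence sigma(T) is the closed disk of radius 69 and sigma_p(T) is the open disk.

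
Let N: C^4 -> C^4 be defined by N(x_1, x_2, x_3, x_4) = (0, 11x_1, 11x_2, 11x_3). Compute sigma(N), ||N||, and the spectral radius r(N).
sigma(N) = {0}; ||N|| = 11; r(N) = 0. (N is nilpotent with N^4 = 0.)

On C^4, N is a strictly lower-triangular matrix with 11 on the subdiagonal and zeros elsewhere, so its characteristic polynomial is lambda^4 and every eigenvalue is 0: sigma(N) = {0}. For the operator norm, N e_i = 11e_{i+1} for i = 1, ..., 3 and N e_4 = 0, so the singular values of N are 11 (with multiplicity 3) and 0; hence ||N|| = 11. The spectral radius r(N) = max|lambda| = 0. Note ||N|| > r(N) — characteristic of non-normal nilpotent operators. Indeed N^4 = 0.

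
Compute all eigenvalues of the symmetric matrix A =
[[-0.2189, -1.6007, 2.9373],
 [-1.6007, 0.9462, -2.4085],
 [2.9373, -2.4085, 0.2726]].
sigma(A) ≈ {-3, -1, 5}

A is real symmetric, so its spectrum consists of real eigenvalues. Expanding the characteristic polynomial of the displayed matrix gives
  det(λ I - A) = p(λ) = λ^3 + (-1)λ^2 + (-17)λ + (-15).
Solving p(λ) = 0 yields eigenvalues ≈ -3, -1, 5. (A is shown rounded to 4 decimals, so these recover the underlying integer eigenvalues to within that precision.)
Verification: the trace of A = 1 equals the sum of eigenvalues 1, and det(A) ≈ 14.9996 matches the eigenvalue product 15.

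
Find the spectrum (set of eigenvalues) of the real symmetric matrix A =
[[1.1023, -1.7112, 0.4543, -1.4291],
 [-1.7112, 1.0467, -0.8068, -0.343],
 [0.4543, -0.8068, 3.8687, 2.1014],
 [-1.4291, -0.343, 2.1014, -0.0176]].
sigma(A) ≈ {-2, 0, 3, 5}

A is real symmetric, so its spectrum consists of real eigenvalues. Expanding the characteristic polynomial of the displayed matrix gives
  det(λ I - A) = p(λ) = λ^4 + (-6)λ^3 + (-1)λ^2 + (30)λ + (0).
Solving p(λ) = 0 yields eigenvalues ≈ -2, 0, 3, 5. (A is shown rounded to 4 decimals, so these recover the underlying integer eigenvalues to within that precision.)
Verification: the trace of A = 6 equals the sum of eigenvalues 6, and det(A) ≈ -0.0006 matches the eigenvalue product 0.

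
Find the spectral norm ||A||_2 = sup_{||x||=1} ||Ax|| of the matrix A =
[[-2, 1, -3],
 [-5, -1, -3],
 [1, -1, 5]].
||A||_2 ≈ 7.9638 (= sqrt(largest eigenvalue of A^T A))

||A||_2 = sigma_max(A) = sqrt(lambda_max(A^T A)). Form the symmetric matrix M = A^T A =
[[30, 2, 26],
 [2, 3, -5],
 [26, -5, 43]].
Its characteristic polynomial (trace, sum of principal 2x2 minors, determinant of M give the coefficients) is
  p(λ) = det(λ I - M) = λ^3 - 76λ^2 + 804λ - 400.
No integer candidate from the rational root theorem (±divisors of 400) is a root, so the roots are irrational. The cubic discriminant is Δ = 1388092160 > 0, so there are three distinct real roots. p(0) = -400 and p(1) = 329 have opposite signs, so a root lies in (0, 1); Newton's method refines it to λ ≈ 0.5232. p(12) = 32 and p(13) = -595 have opposite signs, so a root lies in (12, 13); Newton's method refines it to λ ≈ 12.0542. p(63) = -1345 and p(64) = 1904 have opposite signs, so a root lies in (63, 64); Newton's method refines it to λ ≈ 63.4226. Check (Vieta): the three roots sum to 76, matching tr M = 76.
So the eigenvalues of A^T A are ≈ 0.5232, 12.0542, 63.4226 (all ≥ 0, as they must be for A^T A). The largest is λ_max ≈ 63.4226, hence ||A||_2 = sqrt(λ_max) ≈ 7.9638.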